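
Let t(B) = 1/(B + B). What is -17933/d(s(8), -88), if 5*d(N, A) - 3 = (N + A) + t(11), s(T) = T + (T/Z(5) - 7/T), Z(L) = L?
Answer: 39452600/33541 ≈ 1176.3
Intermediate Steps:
t(B) = 1/(2*B)
s(T) = -7/T + 6*T/5 (s(T) = T + (T/5 - 7/T) = T + (-7/T + T/5) = -7/T + 6*T/5)
d(N, A) = 67/110 + A/5 + N/5 (d(N, A) = ⅗ + ((N + A) + (½)/11)/5 = ⅗ + ((A + N) + (½)*(1/11))/5 = ⅗ + ((A + N) + 1/22)/5 = ⅗ + (1/22 + A + N)/5 = ⅗ + (1/110 + A/5 + N/5) = 67/110 + A/5 + N/5)
-17933/d(s(8), -88) = -17933/(67/110 + (⅕)*(-88) + (-7/8 + (6/5)*8)/5) = -17933/(67/110 - 88/5 + (-7*⅛ + 48/5)/5) = -17933/(67/110 - 88/5 + (-7/8 + 48/5)/5) = -17933/(67/110 - 88/5 + (⅕)*(349/40)) = -17933/(67/110 - 88/5 + 349/200) = -17933/(-33541/2200) = -17933*(-2200/33541) = 39452600/33541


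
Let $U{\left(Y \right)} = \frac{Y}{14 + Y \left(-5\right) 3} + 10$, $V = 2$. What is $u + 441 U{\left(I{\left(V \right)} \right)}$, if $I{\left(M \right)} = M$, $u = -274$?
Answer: $\frac{32647}{8} \approx 4080.9$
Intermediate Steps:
$U{\left(Y \right)} = 10 + \frac{Y}{14 - 15 Y}$ ($U{\left(Y \right)} = \frac{Y}{14 + - 5 Y 3} + 10 = \frac{Y}{14 - 15 Y} + 10 = 10 + \frac{Y}{14 - 15 Y}$)
$u + 441 U{\left(I{\left(V \right)} \right)} = -274 + 441 \frac{-140 + 149 \cdot 2}{-14 + 15 \cdot 2} = -274 + 441 \frac{-140 + 298}{-14 + 30} = -274 + 441 \cdot \frac{1}{16} \cdot 158 = -274 + 441 \cdot \frac{79}{8} = -274 + \frac{34839}{8} = \frac{32647}{8}$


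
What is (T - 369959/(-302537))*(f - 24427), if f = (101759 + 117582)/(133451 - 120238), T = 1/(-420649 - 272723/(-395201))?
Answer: -9918277705927872272054585/332266929824940357303 ≈ -29850.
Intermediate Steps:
T = -395201/166240632726 (T = 1/(-420649 - 272723*(-1/395201)) = 1/(-420649 + 272723/395201) = 1/(-166240632726/395201) = -395201/166240632726 ≈ -2.3773e-6)
f = 219341/13213 ≈ 16.600
(T - 369959/(-302537))*(f - 24427) = (-395201/166240632726 - 369959/(-302537))*(219341/13213 - 24427) = (-395201/166240632726 - 369959*(-1/302537))*(-322534610/13213) = (-395201/166240632726 + 369959/302537)*(-322534610/13213) = (61502098679753297/50293942303025862)*(-322534610/13213) = -9918277705927872272054585/332266929824940357303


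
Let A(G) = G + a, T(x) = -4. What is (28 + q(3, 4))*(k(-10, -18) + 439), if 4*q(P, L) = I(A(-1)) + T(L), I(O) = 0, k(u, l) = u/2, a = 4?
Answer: 11718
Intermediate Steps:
A(G) = 4 + G (A(G) = G + 4 = 4 + G)
k(u, l) = u/2 (k(u, l) = u*(1/2) = u/2)
q(P, L) = -1 (q(P, L) = (0 - 4)/4 = (1/4)*(-4) = -1)
(28 + q(3, 4))*(k(-10, -18) + 439) = (28 - 1)*((1/2)*(-10) + 439) = 27*(-5 + 439) = 27*434 = 11718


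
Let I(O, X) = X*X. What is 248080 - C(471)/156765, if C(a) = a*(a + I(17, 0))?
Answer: 12963346453/52255 ≈ 2.4808e+5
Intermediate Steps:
I(O, X) = X²
C(a) = a² (C(a) = a*(a + 0²) = a*(a + 0) = a*a = a²)
248080 - C(471)/156765 = 248080 - 471²/156765 = 248080 - 221841/156765 = 248080 - 1*73947/52255 = 248080 - 73947/52255 = 12963346453/52255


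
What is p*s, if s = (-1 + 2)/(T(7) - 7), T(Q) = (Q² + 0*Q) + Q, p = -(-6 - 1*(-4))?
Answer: 2/49 ≈ 0.040816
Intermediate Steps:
p = 2 (p = -(-6 + 4) = -1*(-2) = 2)
T(Q) = Q + Q² (T(Q) = (Q² + 0) + Q = Q² + Q = Q + Q²)
s = 1/49 (s = (-1 + 2)/(7*(1 + 7) - 7) = 1/(7*8 - 7) = 1/(56 - 7) = 1/49 ≈ 0.020408)
p*s = 2*(1/49) = 2/49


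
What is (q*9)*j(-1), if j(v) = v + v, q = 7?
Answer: -126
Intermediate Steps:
j(v) = 2*v
(q*9)*j(-1) = (7*9)*(2*(-1)) = 63*(-2) = -126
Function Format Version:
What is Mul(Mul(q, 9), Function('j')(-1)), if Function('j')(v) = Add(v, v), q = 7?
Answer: -126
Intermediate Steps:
Function('j')(v) = Mul(2, v)
Mul(Mul(q, 9), Function('j')(-1)) = Mul(Mul(7, 9), Mul(2, -1)) = Mul(63, -2) = -126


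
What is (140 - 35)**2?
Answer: 11025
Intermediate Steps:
(140 - 35)**2 = 105**2 = 11025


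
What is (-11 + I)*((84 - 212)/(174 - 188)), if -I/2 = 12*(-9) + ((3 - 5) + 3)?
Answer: 1856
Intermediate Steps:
I = 214 (I = -2*(12*(-9) + ((3 - 5) + 3)) = -2*(-108 + (-2 + 3)) = -2*(-108 + 1) = -2*(-107) = 214)
(-11 + I)*((84 - 212)/(174 - 188)) = (-11 + 214)*((84 - 212)/(174 - 188)) = 203*(-128/(-14)) = 203*(-128*(-1/14)) = 203*(64/7) = 1856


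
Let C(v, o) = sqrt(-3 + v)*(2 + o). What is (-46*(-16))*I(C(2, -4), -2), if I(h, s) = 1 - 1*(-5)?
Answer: 4416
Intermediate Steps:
I(h, s) = 6 (I(h, s) = 1 + 5 = 6)
(-46*(-16))*I(C(2, -4), -2) = -46*(-16)*6 = 736*6 = 4416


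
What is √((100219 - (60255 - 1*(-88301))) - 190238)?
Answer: 5*I*√9543 ≈ 488.44*I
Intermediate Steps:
√((100219 - (60255 - 1*(-88301))) - 190238) = √((100219 - (60255 + 88301)) - 190238) = √((100219 - 1*148556) - 190238) = √((100219 - 148556) - 190238) = √(-48337 - 190238) = √(-238575) = 5*I*√9543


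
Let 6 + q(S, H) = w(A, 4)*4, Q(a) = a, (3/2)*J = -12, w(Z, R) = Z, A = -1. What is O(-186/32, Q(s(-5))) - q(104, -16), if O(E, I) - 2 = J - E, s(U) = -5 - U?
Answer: 157/16 ≈ 9.8125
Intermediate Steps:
J = -8 (J = (2/3)*(-12) = -8)
O(E, I) = -6 - E (O(E, I) = 2 + (-8 - E) = -6 - E)
q(S, H) = -10 (q(S, H) = -6 - 1*4 = -6 - 4 = -10)
O(-186/32, Q(s(-5))) - q(104, -16) = (-6 - (-186)/32) - 1*(-10) = (-6 - (-186)/32) + 10 = (-6 - 1*(-93/16)) + 10 = (-6 + 93/16) + 10 = -3/16 + 10 = 157/16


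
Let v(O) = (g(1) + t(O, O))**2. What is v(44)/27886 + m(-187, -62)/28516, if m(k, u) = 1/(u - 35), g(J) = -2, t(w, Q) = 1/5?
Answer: 111676531/964176575900 ≈ 0.00011583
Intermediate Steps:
t(w, Q) = 1/5
m(k, u) = 1/(-35 + u)
v(O) = 81/25 (v(O) = (-2 + 1/5)**2 = (-9/5)**2 = 81/25)
v(44)/27886 + m(-187, -62)/28516 = (81/25)/27886 + 1/(-35 - 62*28516) = (81/25)*(1/27886) + (1/28516)/(-97) = 81/697150 - 1/97*1/28516 = 81/697150 - 1/2766052 = 111676531/964176575900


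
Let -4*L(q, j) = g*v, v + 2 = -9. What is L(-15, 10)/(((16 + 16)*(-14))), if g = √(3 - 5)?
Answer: -11*I*√2/1792 ≈ -0.008681*I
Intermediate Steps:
v = -11 (v = -2 - 9 = -11)
g = I*√2 (g = √(-2) = I*√2 ≈ 1.4142*I)
L(q, j) = 11*I*√2/4 (L(q, j) = -I*√2*(-11)/4 = -(-11)*I*√2/4 = 11*I*√2/4)
L(-15, 10)/(((16 + 16)*(-14))) = (11*I*√2/4)/(((16 + 16)*(-14))) = (11*I*√2/4)/((32*(-14))) = (11*I*√2/4)/(-448) = (11*I*√2/4)*(-1/448) = -11*I*√2/1792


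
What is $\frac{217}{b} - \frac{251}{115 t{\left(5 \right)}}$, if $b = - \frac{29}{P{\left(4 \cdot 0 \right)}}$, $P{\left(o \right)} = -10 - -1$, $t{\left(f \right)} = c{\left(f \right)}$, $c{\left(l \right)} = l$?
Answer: $\frac{1115696}{16675} \approx 66.908$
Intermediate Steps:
$t{\left(f \right)} = f$
$P{\left(o \right)} = -9$ ($P{\left(o \right)} = -10 + 1 = -9$)
$b = \frac{29}{9}$ ($b = - \frac{29}{-9} = \left(-29\right) \left(- \frac{1}{9}\right) = \frac{29}{9} \approx 3.2222$)
$\frac{217}{b} - \frac{251}{115 t{\left(5 \right)}} = \frac{217}{\frac{29}{9}} - \frac{251}{115 \cdot 5} = 217 \cdot \frac{9}{29} - \frac{251}{575} = \frac{1953}{29} - \frac{251}{575} = \frac{1115696}{16675}$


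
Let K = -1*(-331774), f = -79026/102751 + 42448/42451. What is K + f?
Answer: 1447160278083296/4361882701 ≈ 3.3177e+5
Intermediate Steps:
f = 1006841722/4361882701 (f = -79026*1/102751 + 42448*(1/42451) = -79026/102751 + 42448/42451 = 1006841722/4361882701 ≈ 0.23083)
K = 331774
K + f = 331774 + 1006841722/4361882701 = 1447160278083296/4361882701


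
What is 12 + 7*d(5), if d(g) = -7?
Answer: -37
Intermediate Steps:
12 + 7*d(5) = 12 + 7*(-7) = 12 - 49 = -37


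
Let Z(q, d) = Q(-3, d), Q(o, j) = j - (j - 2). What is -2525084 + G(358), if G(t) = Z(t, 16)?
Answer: -2525082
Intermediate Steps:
Q(o, j) = 2 (Q(o, j) = j - (-2 + j) = j + (2 - j) = 2)
Z(q, d) = 2
G(t) = 2
-2525084 + G(358) = -2525084 + 2 = -2525082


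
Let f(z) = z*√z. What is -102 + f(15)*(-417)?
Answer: -102 - 6255*√15 ≈ -24328.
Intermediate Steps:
f(z) = z^(3/2)
-102 + f(15)*(-417) = -102 + 15^(3/2)*(-417) = -102 + (15*√15)*(-417) = -102 - 6255*√15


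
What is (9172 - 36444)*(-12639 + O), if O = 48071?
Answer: -966301504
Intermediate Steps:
(9172 - 36444)*(-12639 + O) = (9172 - 36444)*(-12639 + 48071) = -27272*35432 = -966301504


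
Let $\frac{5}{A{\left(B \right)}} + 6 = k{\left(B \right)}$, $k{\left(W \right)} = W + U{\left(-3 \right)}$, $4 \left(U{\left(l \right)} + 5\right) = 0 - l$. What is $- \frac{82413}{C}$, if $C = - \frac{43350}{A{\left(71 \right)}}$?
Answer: $\frac{18314}{117045} \approx 0.15647$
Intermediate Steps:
$U{\left(l \right)} = -5 - \frac{l}{4}$ ($U{\left(l \right)} = -5 + \frac{0 - l}{4} = -5 + \frac{\left(-1\right) l}{4} = -5 - \frac{l}{4}$)
$k{\left(W \right)} = - \frac{17}{4} + W$ ($k{\left(W \right)} = W - \frac{17}{4} = - \frac{17}{4} + W$)
$A{\left(B \right)} = \frac{5}{- \frac{41}{4} + B}$ ($A{\left(B \right)} = \frac{5}{-6 + \left(- \frac{17}{4} + B\right)} = \frac{5}{- \frac{41}{4} + B}$)
$C = - \frac{1053405}{2}$ ($C = - \frac{43350}{20 \frac{1}{-41 + 4 \cdot 71}} = - \frac{43350}{20 \frac{1}{-41 + 284}} = - \frac{43350}{20 \cdot \frac{1}{243}} = - \frac{43350}{\frac{20}{243}} = \left(-43350\right) \frac{243}{20} = - \frac{1053405}{2} \approx -5.267 \cdot 10^{5}$)
$- \frac{82413}{C} = - \frac{82413}{- \frac{1053405}{2}} = \left(-82413\right) \left(- \frac{2}{1053405}\right) = \frac{18314}{117045}$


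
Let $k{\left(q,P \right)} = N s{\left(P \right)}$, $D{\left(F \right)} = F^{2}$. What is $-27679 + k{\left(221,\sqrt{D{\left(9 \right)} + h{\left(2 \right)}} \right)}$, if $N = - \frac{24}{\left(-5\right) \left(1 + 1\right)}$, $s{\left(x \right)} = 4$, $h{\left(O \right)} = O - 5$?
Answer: $- \frac{138347}{5} \approx -27669.0$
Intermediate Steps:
$h{\left(O \right)} = -5 + O$ ($h{\left(O \right)} = O - 5 = -5 + O$)
$N = \frac{12}{5}$ ($N = - \frac{24}{\left(-5\right) 2} = - \frac{24}{-10} = \left(-24\right) \left(- \frac{1}{10}\right) = \frac{12}{5} \approx 2.4$)
$k{\left(q,P \right)} = \frac{48}{5}$ ($k{\left(q,P \right)} = \frac{12}{5} \cdot 4 = \frac{48}{5}$)
$-27679 + k{\left(221,\sqrt{D{\left(9 \right)} + h{\left(2 \right)}} \right)} = -27679 + \frac{48}{5} = - \frac{138347}{5}$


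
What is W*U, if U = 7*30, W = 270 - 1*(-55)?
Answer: 68250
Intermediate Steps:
W = 325 (W = 270 + 55 = 325)
U = 210
W*U = 325*210 = 68250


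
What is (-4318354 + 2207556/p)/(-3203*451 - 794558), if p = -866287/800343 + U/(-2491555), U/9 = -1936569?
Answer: 23257540232654601616/13200537032910214099 ≈ 1.7619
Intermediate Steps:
U = -17429121 (U = 9*(-1936569) = -17429121)
p = 11790873282218/1994098603365 (p = -866287/800343 - 17429121/(-2491555) = -866287*1/800343 - 17429121*(-1/2491555) = -866287/800343 + 17429121/2491555 = 11790873282218/1994098603365 ≈ 5.9129)
(-4318354 + 2207556/p)/(-3203*451 - 794558) = (-4318354 + 2207556/(11790873282218/1994098603365))/(-3203*451 - 794558) = (-4318354 + 2207556*(1994098603365/11790873282218))/(-1444553 - 794558) = (-4318354 + 2201042168225012970/5895436641109)/(-2239111) = -23257540232654601616/5895436641109*(-1/2239111) = 23257540232654601616/13200537032910214099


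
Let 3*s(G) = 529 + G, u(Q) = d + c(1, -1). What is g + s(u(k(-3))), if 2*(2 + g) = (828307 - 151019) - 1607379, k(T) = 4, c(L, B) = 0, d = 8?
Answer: -929737/2 ≈ -4.6487e+5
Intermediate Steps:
u(Q) = 8 (u(Q) = 8 + 0 = 8)
s(G) = 529/3 + G/3 (s(G) = (529 + G)/3 = 529/3 + G/3)
g = -930095/2 (g = -2 + ((828307 - 151019) - 1607379)/2 = -2 + (677288 - 1607379)/2 = -2 + (½)*(-930091) = -2 - 930091/2 = -930095/2 ≈ -4.6505e+5)
g + s(u(k(-3))) = -930095/2 + (529/3 + (⅓)*8) = -930095/2 + (529/3 + 8/3) = -930095/2 + 179 = -929737/2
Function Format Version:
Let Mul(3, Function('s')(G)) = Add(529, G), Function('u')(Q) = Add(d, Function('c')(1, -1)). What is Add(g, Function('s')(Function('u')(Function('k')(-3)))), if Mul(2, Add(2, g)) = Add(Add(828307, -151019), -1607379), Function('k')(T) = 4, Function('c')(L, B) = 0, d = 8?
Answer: Rational(-929737, 2) ≈ -4.6487e+5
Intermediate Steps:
Function('u')(Q) = 8 (Function('u')(Q) = Add(8, 0) = 8)
Function('s')(G) = Add(Rational(529, 3), Mul(Rational(1, 3), G)) (Function('s')(G) = Mul(Rational(1, 3), Add(529, G)) = Add(Rational(529, 3), Mul(Rational(1, 3), G)))
g = Rational(-930095, 2) (g = Add(-2, Mul(Rational(1, 2), Add(Add(828307, -151019), -1607379))) = Add(-2, Mul(Rational(1, 2), Add(677288, -1607379))) = Add(-2, Mul(Rational(1, 2), -930091)) = Add(-2, Rational(-930091, 2)) = Rational(-930095, 2) ≈ -4.6505e+5)
Add(g, Function('s')(Function('u')(Function('k')(-3)))) = Add(Rational(-930095, 2), Add(Rational(529, 3), Mul(Rational(1, 3), 8))) = Add(Rational(-930095, 2), Add(Rational(529, 3), Rational(8, 3))) = Add(Rational(-930095, 2), 179) = Rational(-929737, 2)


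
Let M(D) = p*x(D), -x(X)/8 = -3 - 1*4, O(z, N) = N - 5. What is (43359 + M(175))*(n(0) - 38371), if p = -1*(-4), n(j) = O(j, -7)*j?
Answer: -1672323293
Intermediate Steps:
O(z, N) = -5 + N
n(j) = -12*j (n(j) = (-5 - 7)*j = -12*j)
p = 4
x(X) = 56 (x(X) = -8*(-3 - 1*4) = -8*(-3 - 4) = -8*(-7) = 56)
M(D) = 224 (M(D) = 4*56 = 224)
(43359 + M(175))*(n(0) - 38371) = (43359 + 224)*(-12*0 - 38371) = 43583*(0 - 38371) = 43583*(-38371) = -1672323293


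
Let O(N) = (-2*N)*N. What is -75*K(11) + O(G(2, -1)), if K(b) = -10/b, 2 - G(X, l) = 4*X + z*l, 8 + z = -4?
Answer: -6378/11 ≈ -579.82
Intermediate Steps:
z = -12 (z = -8 - 4 = -12)
G(X, l) = 2 - 4*X + 12*l (G(X, l) = 2 - (4*X - 12*l) = 2 - (-12*l + 4*X) = 2 + (-4*X + 12*l) = 2 - 4*X + 12*l)
O(N) = -2*N²
-75*K(11) + O(G(2, -1)) = -(-750)/11 - 2*(2 - 4*2 + 12*(-1))² = -(-750)/11 - 2*(2 - 8 - 12)² = -75*(-10/11) - 2*(-18)² = 750/11 - 2*324 = 750/11 - 648 = -6378/11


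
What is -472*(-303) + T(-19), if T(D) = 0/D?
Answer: 143016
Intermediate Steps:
T(D) = 0
-472*(-303) + T(-19) = -472*(-303) + 0 = 143016 + 0 = 143016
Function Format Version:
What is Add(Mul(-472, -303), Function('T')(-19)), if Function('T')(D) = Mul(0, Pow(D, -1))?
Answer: 143016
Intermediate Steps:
Function('T')(D) = 0
Add(Mul(-472, -303), Function('T')(-19)) = Add(Mul(-472, -303), 0) = Add(143016, 0) = 143016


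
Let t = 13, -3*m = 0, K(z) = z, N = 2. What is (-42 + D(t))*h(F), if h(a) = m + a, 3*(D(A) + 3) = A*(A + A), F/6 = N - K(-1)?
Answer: 1218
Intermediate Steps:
m = 0 (m = -1/3*0 = 0)
F = 18 (F = 6*(2 - 1*(-1)) = 6*(2 + 1) = 6*3 = 18)
D(A) = -3 + 2*A**2/3 (D(A) = -3 + (A*(A + A))/3 = -3 + (A*(2*A))/3 = -3 + (2*A**2)/3 = -3 + 2*A**2/3)
h(a) = a (h(a) = 0 + a = a)
(-42 + D(t))*h(F) = (-42 + (-3 + (2/3)*13**2))*18 = (-42 + (-3 + (2/3)*169))*18 = (-42 + (-3 + 338/3))*18 = (-42 + 329/3)*18 = (203/3)*18 = 1218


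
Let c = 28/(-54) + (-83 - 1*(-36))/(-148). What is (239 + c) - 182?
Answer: 226969/3996 ≈ 56.799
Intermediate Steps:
c = -803/3996 (c = 28*(-1/54) + (-83 + 36)*(-1/148) = -14/27 - 47*(-1/148) = -14/27 + 47/148 = -803/3996 ≈ -0.20095)
(239 + c) - 182 = (239 - 803/3996) - 182 = 954241/3996 - 182 = 226969/3996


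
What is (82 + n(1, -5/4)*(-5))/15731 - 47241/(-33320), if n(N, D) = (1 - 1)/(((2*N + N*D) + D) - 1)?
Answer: 745880411/524156920 ≈ 1.4230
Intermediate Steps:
n(N, D) = 0 (n(N, D) = 0/(((2*N + D*N) + D) - 1) = 0/((D + 2*N + D*N) - 1) = 0/(-1 + D + 2*N + D*N) = 0)
(82 + n(1, -5/4)*(-5))/15731 - 47241/(-33320) = (82 + 0*(-5))/15731 - 47241/(-33320) = (82 + 0)*(1/15731) - 47241*(-1/33320) = 82*(1/15731) + 47241/33320 = 82/15731 + 47241/33320 = 745880411/524156920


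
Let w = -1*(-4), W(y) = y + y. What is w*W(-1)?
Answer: -8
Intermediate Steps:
W(y) = 2*y
w = 4
w*W(-1) = 4*(2*(-1)) = 4*(-2) = -8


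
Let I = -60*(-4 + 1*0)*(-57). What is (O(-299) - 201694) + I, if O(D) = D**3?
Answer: -26946273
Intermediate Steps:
I = -13680 (I = -60*(-4 + 0)*(-57) = -60*(-4)*(-57) = 240*(-57) = -13680)
(O(-299) - 201694) + I = ((-299)**3 - 201694) - 13680 = (-26730899 - 201694) - 13680 = -26932593 - 13680 = -26946273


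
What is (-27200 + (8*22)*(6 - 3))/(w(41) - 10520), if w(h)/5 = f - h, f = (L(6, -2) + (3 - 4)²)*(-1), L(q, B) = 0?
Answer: 13336/5365 ≈ 2.4857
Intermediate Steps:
f = -1 (f = (0 + (3 - 4)²)*(-1) = (0 + (-1)²)*(-1) = (0 + 1)*(-1) = 1*(-1) = -1)
w(h) = -5 - 5*h (w(h) = 5*(-1 - h) = -5 - 5*h)
(-27200 + (8*22)*(6 - 3))/(w(41) - 10520) = (-27200 + (8*22)*(6 - 3))/((-5 - 5*41) - 10520) = (-27200 + 176*3)/((-5 - 205) - 10520) = (-27200 + 528)/(-210 - 10520) = -26672/(-10730) = -26672*(-1/10730) = 13336/5365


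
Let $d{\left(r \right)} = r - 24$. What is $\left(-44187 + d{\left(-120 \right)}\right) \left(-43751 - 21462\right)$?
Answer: $2890957503$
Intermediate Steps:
$d{\left(r \right)} = -24 + r$ ($d{\left(r \right)} = r - 24 = -24 + r$)
$\left(-44187 + d{\left(-120 \right)}\right) \left(-43751 - 21462\right) = \left(-44187 - 144\right) \left(-43751 - 21462\right) = \left(-44187 - 144\right) \left(-65213\right) = \left(-44331\right) \left(-65213\right) = 2890957503$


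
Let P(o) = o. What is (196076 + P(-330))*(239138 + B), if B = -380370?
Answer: -27645599072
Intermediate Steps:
(196076 + P(-330))*(239138 + B) = (196076 - 330)*(239138 - 380370) = 195746*(-141232) = -27645599072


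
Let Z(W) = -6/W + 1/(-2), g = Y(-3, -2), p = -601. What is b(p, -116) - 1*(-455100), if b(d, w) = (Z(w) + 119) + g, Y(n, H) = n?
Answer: 13201251/29 ≈ 4.5522e+5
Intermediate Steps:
g = -3
Z(W) = -½ - 6/W (Z(W) = -6/W + 1*(-½) = -6/W - ½ = -½ - 6/W)
b(d, w) = 116 + (-12 - w)/(2*w) (b(d, w) = ((-12 - w)/(2*w) + 119) - 3 = (119 + (-12 - w)/(2*w)) - 3 = 116 + (-12 - w)/(2*w))
b(p, -116) - 1*(-455100) = (231/2 - 6/(-116)) - 1*(-455100) = (231/2 - 6*(-1/116)) + 455100 = (231/2 + 3/58) + 455100 = 3351/29 + 455100 = 13201251/29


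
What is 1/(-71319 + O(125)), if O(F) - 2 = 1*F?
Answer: -1/71192 ≈ -1.4047e-5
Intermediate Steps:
O(F) = 2 + F (O(F) = 2 + 1*F = 2 + F)
1/(-71319 + O(125)) = 1/(-71319 + (2 + 125)) = 1/(-71319 + 127) = 1/(-71192) = -1/71192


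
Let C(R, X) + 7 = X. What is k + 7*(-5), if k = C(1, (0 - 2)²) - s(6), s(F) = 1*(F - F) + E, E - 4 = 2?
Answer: -44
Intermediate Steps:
E = 6 (E = 4 + 2 = 6)
C(R, X) = -7 + X
s(F) = 6 (s(F) = 1*(F - F) + 6 = 1*0 + 6 = 0 + 6 = 6)
k = -9 (k = (-7 + (0 - 2)²) - 1*6 = (-7 + (-2)²) - 6 = (-7 + 4) - 6 = -3 - 6 = -9)
k + 7*(-5) = -9 + 7*(-5) = -9 - 35 = -44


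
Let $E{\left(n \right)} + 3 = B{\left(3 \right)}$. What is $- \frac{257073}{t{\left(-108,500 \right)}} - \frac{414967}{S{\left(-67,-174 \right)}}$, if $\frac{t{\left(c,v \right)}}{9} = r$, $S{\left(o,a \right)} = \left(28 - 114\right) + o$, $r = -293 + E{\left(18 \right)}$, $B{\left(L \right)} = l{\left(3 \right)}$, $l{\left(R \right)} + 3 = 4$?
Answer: $\frac{126785506}{45135} \approx 2809.0$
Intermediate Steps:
$l{\left(R \right)} = 1$ ($l{\left(R \right)} = -3 + 4 = 1$)
$B{\left(L \right)} = 1$
$E{\left(n \right)} = -2$ ($E{\left(n \right)} = -3 + 1 = -2$)
$r = -295$ ($r = -293 - 2 = -295$)
$S{\left(o,a \right)} = -86 + o$
$t{\left(c,v \right)} = -2655$ ($t{\left(c,v \right)} = 9 \left(-295\right) = -2655$)
$- \frac{257073}{t{\left(-108,500 \right)}} - \frac{414967}{S{\left(-67,-174 \right)}} = - \frac{257073}{-2655} - \frac{414967}{-86 - 67} = \left(-257073\right) \left(- \frac{1}{2655}\right) - \frac{414967}{-153} = \frac{85691}{885} - - \frac{414967}{153} = \frac{85691}{885} + \frac{414967}{153} = \frac{126785506}{45135}$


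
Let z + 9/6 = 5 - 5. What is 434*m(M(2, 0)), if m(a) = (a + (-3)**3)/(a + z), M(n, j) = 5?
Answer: -2728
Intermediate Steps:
z = -3/2 (z = -3/2 + (5 - 5) = -3/2 + 0 = -3/2 ≈ -1.5000)
m(a) = (-27 + a)/(-3/2 + a) (m(a) = (a + (-3)**3)/(a - 3/2) = (a - 27)/(-3/2 + a) = (-27 + a)/(-3/2 + a))
434*m(M(2, 0)) = 434*(2*(-27 + 5)/(-3 + 2*5)) = 434*(2*(-22)/(-3 + 10)) = 434*(2*(-22)/7) = 434*(2*(1/7)*(-22)) = 434*(-44/7) = -2728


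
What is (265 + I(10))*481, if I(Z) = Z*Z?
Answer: 175565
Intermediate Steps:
I(Z) = Z²
(265 + I(10))*481 = (265 + 10²)*481 = (265 + 100)*481 = 365*481 = 175565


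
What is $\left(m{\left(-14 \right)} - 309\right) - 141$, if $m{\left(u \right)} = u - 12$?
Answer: $-476$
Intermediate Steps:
$m{\left(u \right)} = -12 + u$
$\left(m{\left(-14 \right)} - 309\right) - 141 = \left(\left(-12 - 14\right) - 309\right) - 141 = \left(-26 - 309\right) - 141 = -335 - 141 = -476$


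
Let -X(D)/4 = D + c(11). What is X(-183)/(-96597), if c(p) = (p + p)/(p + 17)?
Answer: -5102/676179 ≈ -0.0075453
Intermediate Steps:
c(p) = 2*p/(17 + p) (c(p) = (2*p)/(17 + p) = 2*p/(17 + p))
X(D) = -22/7 - 4*D (X(D) = -4*(D + 2*11/(17 + 11)) = -4*(D + 2*11/28) = -4*(D + 2*11*(1/28)) = -4*(D + 11/14) = -4*(11/14 + D) = -22/7 - 4*D)
X(-183)/(-96597) = (-22/7 - 4*(-183))/(-96597) = (-22/7 + 732)*(-1/96597) = (5102/7)*(-1/96597) = -5102/676179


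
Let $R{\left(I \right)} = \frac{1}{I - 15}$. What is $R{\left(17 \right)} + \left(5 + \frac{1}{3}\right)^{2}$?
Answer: $\frac{521}{18} \approx 28.944$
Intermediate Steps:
$R{\left(I \right)} = \frac{1}{-15 + I}$
$R{\left(17 \right)} + \left(5 + \frac{1}{3}\right)^{2} = \frac{1}{-15 + 17} + \left(5 + \frac{1}{3}\right)^{2} = \frac{1}{2} + \left(5 + \frac{1}{3}\right)^{2} = \frac{1}{2} + \left(\frac{16}{3}\right)^{2} = \frac{1}{2} + \frac{256}{9} = \frac{521}{18}$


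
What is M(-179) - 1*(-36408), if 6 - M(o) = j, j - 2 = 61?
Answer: 36351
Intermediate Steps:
j = 63 (j = 2 + 61 = 63)
M(o) = -57 (M(o) = 6 - 1*63 = 6 - 63 = -57)
M(-179) - 1*(-36408) = -57 - 1*(-36408) = -57 + 36408 = 36351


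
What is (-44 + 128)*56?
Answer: 4704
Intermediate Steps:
(-44 + 128)*56 = 84*56 = 4704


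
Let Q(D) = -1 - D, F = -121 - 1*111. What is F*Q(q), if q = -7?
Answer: -1392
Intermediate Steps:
F = -232 (F = -121 - 111 = -232)
F*Q(q) = -232*(-1 - 1*(-7)) = -232*(-1 + 7) = -232*6 = -1392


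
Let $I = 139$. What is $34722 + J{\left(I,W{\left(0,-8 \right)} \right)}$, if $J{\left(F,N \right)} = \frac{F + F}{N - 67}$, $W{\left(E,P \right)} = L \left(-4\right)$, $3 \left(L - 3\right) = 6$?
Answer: $\frac{3020536}{87} \approx 34719.0$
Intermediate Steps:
$L = 5$ ($L = 3 + \frac{1}{3} \cdot 6 = 3 + 2 = 5$)
$W{\left(E,P \right)} = -20$ ($W{\left(E,P \right)} = 5 \left(-4\right) = -20$)
$J{\left(F,N \right)} = \frac{2 F}{-67 + N}$
$34722 + J{\left(I,W{\left(0,-8 \right)} \right)} = 34722 + 2 \cdot 139 \frac{1}{-67 - 20} = 34722 + 2 \cdot 139 \frac{1}{-87} = 34722 + 2 \cdot 139 \left(- \frac{1}{87}\right) = 34722 - \frac{278}{87} = \frac{3020536}{87}$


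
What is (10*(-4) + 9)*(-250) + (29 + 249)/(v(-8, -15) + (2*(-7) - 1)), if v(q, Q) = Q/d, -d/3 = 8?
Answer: 889026/115 ≈ 7730.7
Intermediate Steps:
d = -24 (d = -3*8 = -24)
v(q, Q) = -Q/24 (v(q, Q) = Q/(-24) = Q*(-1/24) = -Q/24)
(10*(-4) + 9)*(-250) + (29 + 249)/(v(-8, -15) + (2*(-7) - 1)) = (10*(-4) + 9)*(-250) + (29 + 249)/(-1/24*(-15) + (2*(-7) - 1)) = (-40 + 9)*(-250) + 278/(5/8 + (-14 - 1)) = -31*(-250) + 278/(5/8 - 15) = 7750 + 278/(-115/8) = 7750 + 278*(-8/115) = 7750 - 2224/115 = 889026/115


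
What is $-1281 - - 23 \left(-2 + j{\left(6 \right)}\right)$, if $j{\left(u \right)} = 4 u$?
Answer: $-775$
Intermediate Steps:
$-1281 - - 23 \left(-2 + j{\left(6 \right)}\right) = -1281 - - 23 \left(-2 + 4 \cdot 6\right) = -1281 - - 23 \left(-2 + 24\right) = -1281 - \left(-23\right) 22 = -1281 - -506 = -1281 + 506 = -775$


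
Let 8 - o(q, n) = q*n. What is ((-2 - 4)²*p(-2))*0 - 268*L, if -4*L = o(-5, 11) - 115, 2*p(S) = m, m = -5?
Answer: -3484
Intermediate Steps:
o(q, n) = 8 - n*q (o(q, n) = 8 - q*n = 8 - n*q)
p(S) = -5/2 (p(S) = (½)*(-5) = -5/2)
L = 13 (L = -((8 - 1*11*(-5)) - 115)/4 = -((8 + 55) - 115)/4 = -(63 - 115)/4 = -¼*(-52) = 13)
((-2 - 4)²*p(-2))*0 - 268*L = ((-2 - 4)²*(-5/2))*0 - 268*13 = ((-6)²*(-5/2))*0 - 3484 = (36*(-5/2))*0 - 3484 = -90*0 - 3484 = 0 - 3484 = -3484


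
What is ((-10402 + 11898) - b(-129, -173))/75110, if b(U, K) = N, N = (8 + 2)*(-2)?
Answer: 758/37555 ≈ 0.020184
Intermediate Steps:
N = -20 (N = 10*(-2) = -20)
b(U, K) = -20
((-10402 + 11898) - b(-129, -173))/75110 = ((-10402 + 11898) - 1*(-20))/75110 = (1496 + 20)*(1/75110) = 1516*(1/75110) = 758/37555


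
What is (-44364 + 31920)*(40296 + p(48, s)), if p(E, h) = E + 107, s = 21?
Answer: -503372244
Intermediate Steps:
p(E, h) = 107 + E
(-44364 + 31920)*(40296 + p(48, s)) = (-44364 + 31920)*(40296 + (107 + 48)) = -12444*(40296 + 155) = -12444*40451 = -503372244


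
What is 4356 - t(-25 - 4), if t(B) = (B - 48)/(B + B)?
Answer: 252571/58 ≈ 4354.7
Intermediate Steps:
t(B) = (-48 + B)/(2*B) (t(B) = (-48 + B)/((2*B)) = (-48 + B)*(1/(2*B)) = (-48 + B)/(2*B))
4356 - t(-25 - 4) = 4356 - (-48 + (-25 - 4))/(2*(-25 - 4)) = 4356 - (-48 - 29)/(2*(-29)) = 4356 - (-1)*(-77)/(2*29) = 4356 - 1*77/58 = 4356 - 77/58 = 252571/58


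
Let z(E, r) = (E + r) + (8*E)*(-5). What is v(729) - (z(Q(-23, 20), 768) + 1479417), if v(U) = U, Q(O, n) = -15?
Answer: -1480041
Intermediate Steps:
z(E, r) = r - 39*E (z(E, r) = (E + r) - 40*E = r - 39*E)
v(729) - (z(Q(-23, 20), 768) + 1479417) = 729 - ((768 - 39*(-15)) + 1479417) = 729 - ((768 + 585) + 1479417) = 729 - (1353 + 1479417) = 729 - 1*1480770 = 729 - 1480770 = -1480041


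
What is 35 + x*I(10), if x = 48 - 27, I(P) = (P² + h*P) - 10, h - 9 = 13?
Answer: 6545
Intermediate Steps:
h = 22 (h = 9 + 13 = 22)
I(P) = -10 + P² + 22*P (I(P) = (P² + 22*P) - 10 = -10 + P² + 22*P)
x = 21
35 + x*I(10) = 35 + 21*(-10 + 10² + 22*10) = 35 + 21*(-10 + 100 + 220) = 35 + 21*310 = 35 + 6510 = 6545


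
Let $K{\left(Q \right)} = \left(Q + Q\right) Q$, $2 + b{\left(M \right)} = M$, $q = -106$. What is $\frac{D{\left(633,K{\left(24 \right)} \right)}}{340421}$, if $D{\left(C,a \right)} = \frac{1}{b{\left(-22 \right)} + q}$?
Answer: $- \frac{1}{44254730} \approx -2.2596 \cdot 10^{-8}$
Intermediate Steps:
$b{\left(M \right)} = -2 + M$
$K{\left(Q \right)} = 2 Q^{2}$ ($K{\left(Q \right)} = 2 Q Q = 2 Q^{2}$)
$D{\left(C,a \right)} = - \frac{1}{130}$ ($D{\left(C,a \right)} = \frac{1}{\left(-2 - 22\right) - 106} = \frac{1}{-24 - 106} = \frac{1}{-130} = - \frac{1}{130}$)
$\frac{D{\left(633,K{\left(24 \right)} \right)}}{340421} = - \frac{1}{130 \cdot 340421} = \left(- \frac{1}{130}\right) \frac{1}{340421} = - \frac{1}{44254730}$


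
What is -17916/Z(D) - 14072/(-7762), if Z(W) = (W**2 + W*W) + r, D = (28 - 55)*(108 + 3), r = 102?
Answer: 10527168027/5809895810 ≈ 1.8119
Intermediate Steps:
D = -2997 (D = -27*111 = -2997)
Z(W) = 102 + 2*W**2 (Z(W) = (W**2 + W*W) + 102 = (W**2 + W**2) + 102 = 2*W**2 + 102 = 102 + 2*W**2)
-17916/Z(D) - 14072/(-7762) = -17916/(102 + 2*(-2997)**2) - 14072/(-7762) = -17916/(102 + 2*8982009) - 14072*(-1/7762) = -17916/(102 + 17964018) + 7036/3881 = -17916/17964120 + 7036/3881 = -17916*1/17964120 + 7036/3881 = -1493/1497010 + 7036/3881 = 10527168027/5809895810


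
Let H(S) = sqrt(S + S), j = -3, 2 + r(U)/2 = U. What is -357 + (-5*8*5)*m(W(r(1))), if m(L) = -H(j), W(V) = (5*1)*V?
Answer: -357 + 200*I*sqrt(6) ≈ -357.0 + 489.9*I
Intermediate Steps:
r(U) = -4 + 2*U
W(V) = 5*V
H(S) = sqrt(2)*sqrt(S) (H(S) = sqrt(2*S) = sqrt(2)*sqrt(S))
m(L) = -I*sqrt(6) (m(L) = -sqrt(2)*sqrt(-3) = -sqrt(2)*I*sqrt(3) = -I*sqrt(6))
-357 + (-5*8*5)*m(W(r(1))) = -357 + (-5*8*5)*(-I*sqrt(6)) = -357 + (-40*5)*(-I*sqrt(6)) = -357 - (-200)*I*sqrt(6) = -357 + 200*I*sqrt(6)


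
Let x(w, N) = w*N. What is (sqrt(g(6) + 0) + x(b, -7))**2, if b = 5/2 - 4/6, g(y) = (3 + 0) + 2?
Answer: 6109/36 - 77*sqrt(5)/3 ≈ 112.30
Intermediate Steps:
g(y) = 5 (g(y) = 3 + 2 = 5)
b = 11/6 (b = 5*(1/2) - 4*1/6 = 5/2 - 2/3 = 11/6 ≈ 1.8333)
x(w, N) = N*w
(sqrt(g(6) + 0) + x(b, -7))**2 = (sqrt(5 + 0) - 7*11/6)**2 = (sqrt(5) - 77/6)**2 = (-77/6 + sqrt(5))**2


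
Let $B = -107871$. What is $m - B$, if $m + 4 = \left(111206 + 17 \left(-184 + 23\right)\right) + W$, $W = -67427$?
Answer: $148909$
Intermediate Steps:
$m = 41038$ ($m = -4 - \left(-43779 - 17 \left(-184 + 23\right)\right) = -4 + \left(\left(111206 + 17 \left(-161\right)\right) - 67427\right) = -4 + \left(\left(111206 - 2737\right) - 67427\right) = -4 + \left(108469 - 67427\right) = -4 + 41042 = 41038$)
$m - B = 41038 - -107871 = 41038 + 107871 = 148909$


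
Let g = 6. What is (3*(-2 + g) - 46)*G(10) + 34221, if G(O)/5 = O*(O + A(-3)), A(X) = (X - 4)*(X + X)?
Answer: -54179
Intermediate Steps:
A(X) = 2*X*(-4 + X) (A(X) = (-4 + X)*(2*X) = 2*X*(-4 + X))
G(O) = 5*O*(42 + O) (G(O) = 5*(O*(O + 2*(-3)*(-4 - 3))) = 5*(O*(O + 2*(-3)*(-7))) = 5*(O*(O + 42)) = 5*(O*(42 + O)) = 5*O*(42 + O))
(3*(-2 + g) - 46)*G(10) + 34221 = (3*(-2 + 6) - 46)*(5*10*(42 + 10)) + 34221 = (3*4 - 46)*(5*10*52) + 34221 = (12 - 46)*2600 + 34221 = -34*2600 + 34221 = -88400 + 34221 = -54179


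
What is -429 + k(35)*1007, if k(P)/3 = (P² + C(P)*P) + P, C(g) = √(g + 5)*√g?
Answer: 3806031 + 1057350*√14 ≈ 7.7623e+6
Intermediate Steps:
C(g) = √g*√(5 + g) (C(g) = √(5 + g)*√g = √g*√(5 + g))
k(P) = 3*P + 3*P² + 3*P^(3/2)*√(5 + P) (k(P) = 3*((P² + (√P*√(5 + P))*P) + P) = 3*((P² + P^(3/2)*√(5 + P)) + P) = 3*(P + P² + P^(3/2)*√(5 + P)) = 3*P + 3*P² + 3*P^(3/2)*√(5 + P))
-429 + k(35)*1007 = -429 + (3*35*(1 + 35 + √35*√(5 + 35)))*1007 = -429 + (3*35*(1 + 35 + √35*√40))*1007 = -429 + (3*35*(1 + 35 + √35*(2*√10)))*1007 = -429 + (3*35*(1 + 35 + 10*√14))*1007 = -429 + (3*35*(36 + 10*√14))*1007 = -429 + (3780 + 1050*√14)*1007 = -429 + (3806460 + 1057350*√14) = 3806031 + 1057350*√14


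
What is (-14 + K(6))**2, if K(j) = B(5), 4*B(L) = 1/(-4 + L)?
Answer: 3025/16 ≈ 189.06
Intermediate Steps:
B(L) = 1/(4*(-4 + L))
K(j) = 1/4 (K(j) = 1/(4*(-4 + 5)) = (1/4)/1 = (1/4)*1 = 1/4)
(-14 + K(6))**2 = (-14 + 1/4)**2 = (-55/4)**2 = 3025/16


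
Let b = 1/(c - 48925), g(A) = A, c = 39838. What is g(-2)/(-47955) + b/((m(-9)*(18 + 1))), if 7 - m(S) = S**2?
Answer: 2844511/68076502390 ≈ 4.1784e-5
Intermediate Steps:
m(S) = 7 - S**2
b = -1/9087 (b = 1/(39838 - 48925) = 1/(-9087) = -1/9087 ≈ -0.00011005)
g(-2)/(-47955) + b/((m(-9)*(18 + 1))) = -2/(-47955) - 1/((7 - 1*(-9)**2)*(18 + 1))/9087 = -2*(-1/47955) - 1/(19*(7 - 1*81))/9087 = 2/47955 - 1/(19*(7 - 81))/9087 = 2/47955 - 1/(9087*((-74*19))) = 2/47955 - 1/9087/(-1406) = 2/47955 - 1/9087*(-1/1406) = 2/47955 + 1/12776322 = 2844511/68076502390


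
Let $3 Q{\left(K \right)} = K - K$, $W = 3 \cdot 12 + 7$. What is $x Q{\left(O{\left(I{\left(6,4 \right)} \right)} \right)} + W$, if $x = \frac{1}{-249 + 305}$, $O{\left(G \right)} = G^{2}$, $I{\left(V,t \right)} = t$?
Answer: $43$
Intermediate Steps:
$W = 43$ ($W = 36 + 7 = 43$)
$Q{\left(K \right)} = 0$ ($Q{\left(K \right)} = \frac{K - K}{3} = \frac{1}{3} \cdot 0 = 0$)
$x = \frac{1}{56} \approx 0.017857$
$x Q{\left(O{\left(I{\left(6,4 \right)} \right)} \right)} + W = \frac{1}{56} \cdot 0 + 43 = 0 + 43 = 43$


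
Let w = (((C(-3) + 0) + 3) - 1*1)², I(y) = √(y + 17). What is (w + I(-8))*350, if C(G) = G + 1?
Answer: 1050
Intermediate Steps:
C(G) = 1 + G
I(y) = √(17 + y)
w = 0 (w = ((((1 - 3) + 0) + 3) - 1*1)² = (((-2 + 0) + 3) - 1)² = ((-2 + 3) - 1)² = (1 - 1)² = 0² = 0)
(w + I(-8))*350 = (0 + √(17 - 8))*350 = (0 + √9)*350 = (0 + 3)*350 = 3*350 = 1050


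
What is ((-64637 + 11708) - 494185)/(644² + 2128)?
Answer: -273557/208432 ≈ -1.3125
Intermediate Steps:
((-64637 + 11708) - 494185)/(644² + 2128) = (-52929 - 494185)/(414736 + 2128) = -547114/416864 = -547114*1/416864 = -273557/208432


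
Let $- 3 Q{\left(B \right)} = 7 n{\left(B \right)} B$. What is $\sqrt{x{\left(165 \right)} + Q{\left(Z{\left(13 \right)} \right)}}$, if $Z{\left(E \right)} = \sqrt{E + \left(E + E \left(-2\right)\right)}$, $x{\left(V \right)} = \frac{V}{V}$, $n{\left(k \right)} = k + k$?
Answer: $1$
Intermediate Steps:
$n{\left(k \right)} = 2 k$
$x{\left(V \right)} = 1$
$Z{\left(E \right)} = 0$ ($Z{\left(E \right)} = \sqrt{E + \left(E - 2 E\right)} = \sqrt{E - E} = \sqrt{0} = 0$)
$Q{\left(B \right)} = - \frac{14 B^{2}}{3}$ ($Q{\left(B \right)} = - \frac{7 \cdot 2 B B}{3} = - \frac{14 B B}{3} = - \frac{14 B^{2}}{3}$)
$\sqrt{x{\left(165 \right)} + Q{\left(Z{\left(13 \right)} \right)}} = \sqrt{1 - \frac{14 \cdot 0^{2}}{3}} = \sqrt{1 - 0} = \sqrt{1 + 0} = \sqrt{1} = 1$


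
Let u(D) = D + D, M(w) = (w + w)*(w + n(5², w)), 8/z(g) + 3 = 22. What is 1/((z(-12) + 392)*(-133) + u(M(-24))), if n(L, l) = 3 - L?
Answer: -1/47776 ≈ -2.0931e-5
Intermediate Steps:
z(g) = 8/19 (z(g) = 8/(-3 + 22) = 8/19)
M(w) = 2*w*(-22 + w) (M(w) = (w + w)*(w + (3 - 1*5²)) = (2*w)*(w + (3 - 1*25)) = (2*w)*(w + (3 - 25)) = (2*w)*(w - 22) = (2*w)*(-22 + w) = 2*w*(-22 + w))
u(D) = 2*D
1/((z(-12) + 392)*(-133) + u(M(-24))) = 1/((8/19 + 392)*(-133) + 2*(2*(-24)*(-22 - 24))) = 1/((7456/19)*(-133) + 2*(2*(-24)*(-46))) = 1/(-52192 + 2*2208) = 1/(-52192 + 4416) = 1/(-47776) = -1/47776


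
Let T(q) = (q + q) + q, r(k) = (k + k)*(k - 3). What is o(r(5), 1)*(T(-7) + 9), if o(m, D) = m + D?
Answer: -252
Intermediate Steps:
r(k) = 2*k*(-3 + k) (r(k) = (2*k)*(-3 + k) = 2*k*(-3 + k))
T(q) = 3*q (T(q) = 2*q + q = 3*q)
o(m, D) = D + m
o(r(5), 1)*(T(-7) + 9) = (1 + 2*5*(-3 + 5))*(3*(-7) + 9) = (1 + 2*5*2)*(-21 + 9) = (1 + 20)*(-12) = 21*(-12) = -252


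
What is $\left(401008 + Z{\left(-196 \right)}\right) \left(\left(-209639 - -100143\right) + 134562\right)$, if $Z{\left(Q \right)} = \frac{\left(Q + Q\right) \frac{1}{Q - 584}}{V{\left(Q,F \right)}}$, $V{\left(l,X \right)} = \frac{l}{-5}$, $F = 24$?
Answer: $\frac{392015007125}{39} \approx 1.0052 \cdot 10^{10}$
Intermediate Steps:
$V{\left(l,X \right)} = - \frac{l}{5}$ ($V{\left(l,X \right)} = l \left(- \frac{1}{5}\right) = - \frac{l}{5}$)
$Z{\left(Q \right)} = - \frac{10}{-584 + Q}$ ($Z{\left(Q \right)} = \frac{\left(Q + Q\right) \frac{1}{Q - 584}}{\left(- \frac{1}{5}\right) Q} = \frac{2 Q}{-584 + Q} \left(- \frac{5}{Q}\right) = - \frac{10}{-584 + Q}$)
$\left(401008 + Z{\left(-196 \right)}\right) \left(\left(-209639 - -100143\right) + 134562\right) = \left(401008 - \frac{10}{-584 - 196}\right) \left(\left(-209639 - -100143\right) + 134562\right) = \left(401008 - \frac{10}{-780}\right) \left(\left(-209639 + 100143\right) + 134562\right) = \left(401008 - - \frac{1}{78}\right) \left(-109496 + 134562\right) = \left(401008 + \frac{1}{78}\right) 25066 = \frac{31278625}{78} \cdot 25066 = \frac{392015007125}{39}$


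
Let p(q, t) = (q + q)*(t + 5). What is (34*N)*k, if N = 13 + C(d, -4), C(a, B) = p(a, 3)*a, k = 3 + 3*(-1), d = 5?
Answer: 0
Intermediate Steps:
k = 0 (k = 3 - 3 = 0)
p(q, t) = 2*q*(5 + t) (p(q, t) = (2*q)*(5 + t) = 2*q*(5 + t))
C(a, B) = 16*a² (C(a, B) = (2*a*(5 + 3))*a = (2*a*8)*a = (16*a)*a = 16*a²)
N = 413 (N = 13 + 16*5² = 13 + 16*25 = 13 + 400 = 413)
(34*N)*k = (34*413)*0 = 14042*0 = 0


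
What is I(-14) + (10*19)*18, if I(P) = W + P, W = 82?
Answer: 3488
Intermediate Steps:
I(P) = 82 + P
I(-14) + (10*19)*18 = (82 - 14) + (10*19)*18 = 68 + 190*18 = 68 + 3420 = 3488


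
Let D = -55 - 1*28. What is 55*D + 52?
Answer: -4513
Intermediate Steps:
D = -83 (D = -55 - 28 = -83)
55*D + 52 = 55*(-83) + 52 = -4565 + 52 = -4513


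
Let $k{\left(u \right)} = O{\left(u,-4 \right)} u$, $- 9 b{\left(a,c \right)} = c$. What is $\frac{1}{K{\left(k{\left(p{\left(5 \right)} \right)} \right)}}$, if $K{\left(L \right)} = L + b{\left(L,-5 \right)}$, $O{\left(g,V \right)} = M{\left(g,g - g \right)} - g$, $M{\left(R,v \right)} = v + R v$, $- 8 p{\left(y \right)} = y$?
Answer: $\frac{576}{95} \approx 6.0632$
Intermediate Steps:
$b{\left(a,c \right)} = - \frac{c}{9}$
$p{\left(y \right)} = - \frac{y}{8}$
$O{\left(g,V \right)} = - g$ ($O{\left(g,V \right)} = \left(g - g\right) \left(1 + g\right) - g = 0 \left(1 + g\right) - g = 0 - g = - g$)
$k{\left(u \right)} = - u^{2}$ ($k{\left(u \right)} = - u u = - u^{2}$)
$K{\left(L \right)} = \frac{5}{9} + L$ ($K{\left(L \right)} = L - - \frac{5}{9} = L + \frac{5}{9} = \frac{5}{9} + L$)
$\frac{1}{K{\left(k{\left(p{\left(5 \right)} \right)} \right)}} = \frac{1}{\frac{5}{9} - \left(\left(- \frac{1}{8}\right) 5\right)^{2}} = \frac{1}{\frac{5}{9} - \left(- \frac{5}{8}\right)^{2}} = \frac{1}{\frac{5}{9} - \frac{25}{64}} = \frac{1}{\frac{95}{576}} = \frac{576}{95}$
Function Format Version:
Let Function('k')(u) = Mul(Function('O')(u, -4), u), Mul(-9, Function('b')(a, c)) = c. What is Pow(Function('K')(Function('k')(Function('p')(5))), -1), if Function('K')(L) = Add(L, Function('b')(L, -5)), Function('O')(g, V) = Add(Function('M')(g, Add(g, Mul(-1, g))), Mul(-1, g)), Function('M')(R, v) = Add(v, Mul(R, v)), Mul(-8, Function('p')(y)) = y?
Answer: Rational(576, 95) ≈ 6.0632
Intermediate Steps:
Function('b')(a, c) = Mul(Rational(-1, 9), c)
Function('p')(y) = Mul(Rational(-1, 8), y)
Function('O')(g, V) = Mul(-1, g) (Function('O')(g, V) = Add(Mul(Add(g, Mul(-1, g)), Add(1, g)), Mul(-1, g)) = Add(Mul(0, Add(1, g)), Mul(-1, g)) = Add(0, Mul(-1, g)) = Mul(-1, g))
Function('k')(u) = Mul(-1, Pow(u, 2)) (Function('k')(u) = Mul(Mul(-1, u), u) = Mul(-1, Pow(u, 2)))
Function('K')(L) = Add(Rational(5, 9), L) (Function('K')(L) = Add(L, Mul(Rational(-1, 9), -5)) = Add(L, Rational(5, 9)) = Add(Rational(5, 9), L))
Pow(Function('K')(Function('k')(Function('p')(5))), -1) = Pow(Add(Rational(5, 9), Mul(-1, Pow(Mul(Rational(-1, 8), 5), 2))), -1) = Pow(Add(Rational(5, 9), Mul(-1, Pow(Rational(-5, 8), 2))), -1) = Pow(Add(Rational(5, 9), Mul(-1, Rational(25, 64))), -1) = Pow(Add(Rational(5, 9), Rational(-25, 64)), -1) = Pow(Rational(95, 576), -1) = Rational(576, 95)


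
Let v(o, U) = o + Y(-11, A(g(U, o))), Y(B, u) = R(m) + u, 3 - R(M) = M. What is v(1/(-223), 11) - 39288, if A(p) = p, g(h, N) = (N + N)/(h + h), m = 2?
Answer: -96371023/2453 ≈ -39287.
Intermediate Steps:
R(M) = 3 - M
g(h, N) = N/h (g(h, N) = (2*N)/((2*h)) = (2*N)*(1/(2*h)) = N/h)
Y(B, u) = 1 + u (Y(B, u) = (3 - 1*2) + u = (3 - 2) + u = 1 + u)
v(o, U) = 1 + o + o/U (v(o, U) = o + (1 + o/U) = 1 + o + o/U)
v(1/(-223), 11) - 39288 = (1 + 1/(-223) + 1/(-223*11)) - 39288 = (1 - 1/223 - 1/223*1/11) - 39288 = (1 - 1/223 - 1/2453) - 39288 = 2441/2453 - 39288 = -96371023/2453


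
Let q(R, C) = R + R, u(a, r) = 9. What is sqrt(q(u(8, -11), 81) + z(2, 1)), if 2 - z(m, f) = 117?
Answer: I*sqrt(97) ≈ 9.8489*I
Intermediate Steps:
z(m, f) = -115 (z(m, f) = 2 - 1*117 = 2 - 117 = -115)
q(R, C) = 2*R
sqrt(q(u(8, -11), 81) + z(2, 1)) = sqrt(2*9 - 115) = sqrt(18 - 115) = sqrt(-97) = I*sqrt(97)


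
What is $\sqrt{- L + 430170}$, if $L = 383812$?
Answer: $\sqrt{46358} \approx 215.31$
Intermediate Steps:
$\sqrt{- L + 430170} = \sqrt{\left(-1\right) 383812 + 430170} = \sqrt{-383812 + 430170} = \sqrt{46358}$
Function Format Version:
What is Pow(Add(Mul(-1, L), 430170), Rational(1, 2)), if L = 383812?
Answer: Pow(46358, Rational(1, 2)) ≈ 215.31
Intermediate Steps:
Pow(Add(Mul(-1, L), 430170), Rational(1, 2)) = Pow(Add(Mul(-1, 383812), 430170), Rational(1, 2)) = Pow(Add(-383812, 430170), Rational(1, 2)) = Pow(46358, Rational(1, 2))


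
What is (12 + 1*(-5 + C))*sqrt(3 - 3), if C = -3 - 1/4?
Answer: 0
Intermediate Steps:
C = -13/4 (C = -3 - 1*1/4 = -3 - 1/4 = -13/4 ≈ -3.2500)
(12 + 1*(-5 + C))*sqrt(3 - 3) = (12 + 1*(-5 - 13/4))*sqrt(3 - 3) = (12 + 1*(-33/4))*sqrt(0) = (12 - 33/4)*0 = (15/4)*0 = 0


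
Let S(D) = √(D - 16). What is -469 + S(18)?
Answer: -469 + √2 ≈ -467.59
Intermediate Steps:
S(D) = √(-16 + D)
-469 + S(18) = -469 + √(-16 + 18) = -469 + √2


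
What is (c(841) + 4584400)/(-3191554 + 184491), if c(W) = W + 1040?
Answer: -4586281/3007063 ≈ -1.5252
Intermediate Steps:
c(W) = 1040 + W
(c(841) + 4584400)/(-3191554 + 184491) = ((1040 + 841) + 4584400)/(-3191554 + 184491) = (1881 + 4584400)/(-3007063) = 4586281*(-1/3007063) = -4586281/3007063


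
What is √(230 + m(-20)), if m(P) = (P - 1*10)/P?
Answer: √926/2 ≈ 15.215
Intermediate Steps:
m(P) = (-10 + P)/P (m(P) = (P - 10)/P = (-10 + P)/P)
√(230 + m(-20)) = √(230 + (-10 - 20)/(-20)) = √(230 - 1/20*(-30)) = √(230 + 3/2) = √(463/2) = √926/2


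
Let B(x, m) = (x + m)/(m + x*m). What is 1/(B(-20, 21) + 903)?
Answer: 399/360296 ≈ 0.0011074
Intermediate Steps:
B(x, m) = (m + x)/(m + m*x)
1/(B(-20, 21) + 903) = 1/((21 - 20)/(21*(1 - 20)) + 903) = 1/((1/21)*1/(-19) + 903) = 1/((1/21)*(-1/19)*1 + 903) = 1/(-1/399 + 903) = 1/(360296/399) = 399/360296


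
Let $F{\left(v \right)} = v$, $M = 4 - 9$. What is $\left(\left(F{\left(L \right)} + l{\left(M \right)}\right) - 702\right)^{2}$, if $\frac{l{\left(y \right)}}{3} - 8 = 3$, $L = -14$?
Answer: $466489$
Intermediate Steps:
$M = -5$ ($M = 4 - 9 = -5$)
$l{\left(y \right)} = 33$ ($l{\left(y \right)} = 24 + 3 \cdot 3 = 24 + 9 = 33$)
$\left(\left(F{\left(L \right)} + l{\left(M \right)}\right) - 702\right)^{2} = \left(\left(-14 + 33\right) - 702\right)^{2} = \left(19 - 702\right)^{2} = \left(-683\right)^{2} = 466489$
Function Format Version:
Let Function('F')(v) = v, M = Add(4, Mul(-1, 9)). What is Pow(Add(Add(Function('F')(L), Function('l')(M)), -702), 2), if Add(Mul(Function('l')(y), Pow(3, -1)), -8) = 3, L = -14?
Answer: 466489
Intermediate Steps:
M = -5 (M = Add(4, -9) = -5)
Function('l')(y) = 33 (Function('l')(y) = Add(24, Mul(3, 3)) = Add(24, 9) = 33)
Pow(Add(Add(Function('F')(L), Function('l')(M)), -702), 2) = Pow(Add(Add(-14, 33), -702), 2) = Pow(Add(19, -702), 2) = Pow(-683, 2) = 466489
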